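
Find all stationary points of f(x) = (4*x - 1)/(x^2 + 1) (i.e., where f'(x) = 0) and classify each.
f'(x) = 2*(-2*x^2 + x + 2)/(x^4 + 2*x^2 + 1)

Solve f'(x) = 0:
  f'(x) = -2*(2*x^2 - x - 2)/(x^2 + 1)^2; the denominator is positive wherever f is defined, so f'(x) = 0 ⇔ -4*x^2 + 2*x + 4 = 0.
  Factor: -4*x^2 + 2*x + 4 = -2*(2*x^2 - x - 2); 2*x^2 - x - 2 = 0 has no rational roots; quadratic formula: x = (1 ± √17)/4.
  ⇒ x = 1/4 - sqrt(17)/4 ≈ -0.7808, 1/4 + sqrt(17)/4 ≈ 1.2808

f''(x) = 2*(4*x^2*(4*x - 1) + (1 - 12*x)*(x^2 + 1))/(x^2 + 1)^3
Second-derivative test at each critical point:
  f''(-0.7808) = 3.1828 > 0 → local minimum
  f''(1.2808) = -1.1828 < 0 → local maximum

Critical points: x = 1/4 - sqrt(17)/4 ≈ -0.7808 (local minimum); x = 1/4 + sqrt(17)/4 ≈ 1.2808 (local maximum)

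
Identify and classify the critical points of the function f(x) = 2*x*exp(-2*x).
f'(x) = 2*(1 - 2*x)*exp(-2*x)

Solve f'(x) = 0:
  f'(x) = (2 - 4*x)·exp(-2*x) and exp(-2*x) > 0 for every x, so f'(x) = 0 ⇔ 2 - 4*x = 0.
  Factor: 2 - 4*x = -2*(2*x - 1) = 0.
  ⇒ x = 1/2

f''(x) = 8*(x - 1)*exp(-2*x)
Second-derivative test at each critical point:
  f''(1/2) = -1.4715 < 0 → local maximum

Critical points: x = 1/2 (local maximum)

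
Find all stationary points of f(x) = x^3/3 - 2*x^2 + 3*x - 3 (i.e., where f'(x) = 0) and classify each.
f'(x) = x^2 - 4*x + 3

Solve f'(x) = 0:
  Factor: x^2 - 4*x + 3 = (x - 3)*(x - 1) = 0.
  ⇒ x = 1, 3

f''(x) = 2*x - 4
Second-derivative test at each critical point:
  f''(1) = -2 < 0 → local maximum
  f''(3) = 2 > 0 → local minimum

Critical points: x = 1 (local maximum); x = 3 (local minimum)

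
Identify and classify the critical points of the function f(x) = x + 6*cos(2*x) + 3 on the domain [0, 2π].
f'(x) = 1 - 12*sin(2*x)

Solve f'(x) = 0 on [0, 2π]:
  f'(x) = 0 ⇔ sin(2*x) = 1/12, i.e. 2*x = arcsin(1/12) + 2nπ or 2*x = π − arcsin(1/12) + 2nπ; keep the solutions lying in [0, 2π].
  ⇒ x = asin(1/12)/2 ≈ 0.0417, -asin(1/12)/2 + pi/2 ≈ 1.5291, asin(1/12)/2 + pi ≈ 3.1833, -asin(1/12)/2 + 3*pi/2 ≈ 4.6707

f''(x) = -24*cos(2*x)
Second-derivative test at each critical point:
  f''(0.0417) = -23.9165 < 0 → local maximum
  f''(1.5291) = 23.9165 > 0 → local minimum
  f''(3.1833) = -23.9165 < 0 → local maximum
  f''(4.6707) = 23.9165 > 0 → local minimum

Critical points: x = asin(1/12)/2 ≈ 0.0417 (local maximum); x = -asin(1/12)/2 + pi/2 ≈ 1.5291 (local minimum); x = asin(1/12)/2 + pi ≈ 3.1833 (local maximum); x = -asin(1/12)/2 + 3*pi/2 ≈ 4.6707 (local minimum)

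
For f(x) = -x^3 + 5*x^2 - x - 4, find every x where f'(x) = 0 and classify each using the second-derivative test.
f'(x) = -3*x^2 + 10*x - 1

Solve f'(x) = 0:
  3*x^2 - 10*x + 1 = 0 has no rational roots; quadratic formula: x = (10 ± √88)/6.
  ⇒ x = 5/3 - sqrt(22)/3 ≈ 0.1032, sqrt(22)/3 + 5/3 ≈ 3.2301

f''(x) = 10 - 6*x
Second-derivative test at each critical point:
  f''(0.1032) = 9.3808 > 0 → local minimum
  f''(3.2301) = -9.3808 < 0 → local maximum

Critical points: x = 5/3 - sqrt(22)/3 ≈ 0.1032 (local minimum); x = sqrt(22)/3 + 5/3 ≈ 3.2301 (local maximum)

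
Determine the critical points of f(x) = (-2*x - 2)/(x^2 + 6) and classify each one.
f'(x) = 2*(-x^2 + 2*x*(x + 1) - 6)/(x^2 + 6)^2

Solve f'(x) = 0:
  f'(x) = 2*(x^2 + 2*x - 6)/(x^2 + 6)^2; the denominator is positive wherever f is defined, so f'(x) = 0 ⇔ 2*x^2 + 4*x - 12 = 0.
  Factor: 2*x^2 + 4*x - 12 = 2*(x^2 + 2*x - 6); x^2 + 2*x - 6 = 0 has no rational roots; quadratic formula: x = (-2 ± √28)/2.
  ⇒ x = -sqrt(7) - 1 ≈ -3.6458, -1 + sqrt(7) ≈ 1.6458

f''(x) = 4*(-4*x^2*(x + 1) + (3*x + 1)*(x^2 + 6))/(x^2 + 6)^3
Second-derivative test at each critical point:
  f''(-3.6458) = -0.0284 < 0 → local maximum
  f''(1.6458) = 0.1395 > 0 → local minimum

Critical points: x = -sqrt(7) - 1 ≈ -3.6458 (local maximum); x = -1 + sqrt(7) ≈ 1.6458 (local minimum)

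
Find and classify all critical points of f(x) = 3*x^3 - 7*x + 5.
f'(x) = 9*x^2 - 7

Solve f'(x) = 0:
  9*x^2 - 7 = 0 has no rational roots; quadratic formula: x = (0 ± √252)/18.
  ⇒ x = -sqrt(7)/3 ≈ -0.8819, sqrt(7)/3 ≈ 0.8819

f''(x) = 18*x
Second-derivative test at each critical point:
  f''(-0.8819) = -15.8745 < 0 → local maximum
  f''(0.8819) = 15.8745 > 0 → local minimum

Critical points: x = -sqrt(7)/3 ≈ -0.8819 (local maximum); x = sqrt(7)/3 ≈ 0.8819 (local minimum)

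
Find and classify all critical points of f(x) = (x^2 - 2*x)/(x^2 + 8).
f'(x) = 2*(x^2 + 8*x - 8)/(x^4 + 16*x^2 + 64)

Solve f'(x) = 0:
  f'(x) = 2*(x^2 + 8*x - 8)/(x^2 + 8)^2; the denominator is positive wherever f is defined, so f'(x) = 0 ⇔ 2*x^2 + 16*x - 16 = 0.
  Factor: 2*x^2 + 16*x - 16 = 2*(x^2 + 8*x - 8); x^2 + 8*x - 8 = 0 has no rational roots; quadratic formula: x = (-8 ± √96)/2.
  ⇒ x = -2*sqrt(6) - 4 ≈ -8.8990, -4 + 2*sqrt(6) ≈ 0.8990

f''(x) = 4*(-x^3 - 12*x^2 + 24*x + 32)/(x^6 + 24*x^4 + 192*x^2 + 512)
Second-derivative test at each critical point:
  f''(-8.8990) = -0.0026 < 0 → local maximum
  f''(0.8990) = 0.2526 > 0 → local minimum

Critical points: x = -2*sqrt(6) - 4 ≈ -8.8990 (local maximum); x = -4 + 2*sqrt(6) ≈ 0.8990 (local minimum)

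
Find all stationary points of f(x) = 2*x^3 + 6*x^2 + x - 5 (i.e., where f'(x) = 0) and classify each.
f'(x) = 6*x^2 + 12*x + 1

Solve f'(x) = 0:
  6*x^2 + 12*x + 1 = 0 has no rational roots; quadratic formula: x = (-12 ± √120)/12.
  ⇒ x = -1 - sqrt(30)/6 ≈ -1.9129, -1 + sqrt(30)/6 ≈ -0.0871

f''(x) = 12*x + 12
Second-derivative test at each critical point:
  f''(-1.9129) = -10.9545 < 0 → local maximum
  f''(-0.0871) = 10.9545 > 0 → local minimum

Critical points: x = -1 - sqrt(30)/6 ≈ -1.9129 (local maximum); x = -1 + sqrt(30)/6 ≈ -0.0871 (local minimum)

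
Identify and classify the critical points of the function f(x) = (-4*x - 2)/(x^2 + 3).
f'(x) = 4*(x^2 + x - 3)/(x^4 + 6*x^2 + 9)

Solve f'(x) = 0:
  f'(x) = 4*(x^2 + x - 3)/(x^2 + 3)^2; the denominator is positive wherever f is defined, so f'(x) = 0 ⇔ 4*x^2 + 4*x - 12 = 0.
  Factor: 4*x^2 + 4*x - 12 = 4*(x^2 + x - 3); x^2 + x - 3 = 0 has no rational roots; quadratic formula: x = (-1 ± √13)/2.
  ⇒ x = -sqrt(13)/2 - 1/2 ≈ -2.3028, -1/2 + sqrt(13)/2 ≈ 1.3028

f''(x) = 4*(-4*x^2*(2*x + 1) + (6*x + 1)*(x^2 + 3))/(x^2 + 3)^3
Second-derivative test at each critical point:
  f''(-2.3028) = -0.2092 < 0 → local maximum
  f''(1.3028) = 0.6537 > 0 → local minimum

Critical points: x = -sqrt(13)/2 - 1/2 ≈ -2.3028 (local maximum); x = -1/2 + sqrt(13)/2 ≈ 1.3028 (local minimum)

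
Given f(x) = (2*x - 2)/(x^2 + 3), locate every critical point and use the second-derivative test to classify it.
f'(x) = 2*(x^2 - 2*x*(x - 1) + 3)/(x^2 + 3)^2

Solve f'(x) = 0:
  f'(x) = -2*(x - 3)*(x + 1)/(x^2 + 3)^2; the denominator is positive wherever f is defined, so f'(x) = 0 ⇔ -2*x^2 + 4*x + 6 = 0.
  Factor: -2*x^2 + 4*x + 6 = -2*(x - 3)*(x + 1) = 0.
  ⇒ x = -1, 3

f''(x) = 4*(4*x^2*(x - 1) + (1 - 3*x)*(x^2 + 3))/(x^2 + 3)^3
Second-derivative test at each critical point:
  f''(-1) = 1/2 > 0 → local minimum
  f''(3) = -1/18 < 0 → local maximum

Critical points: x = -1 (local minimum); x = 3 (local maximum)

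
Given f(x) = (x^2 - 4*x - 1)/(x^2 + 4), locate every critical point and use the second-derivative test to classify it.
f'(x) = 2*(2*x^2 + 5*x - 8)/(x^4 + 8*x^2 + 16)

Solve f'(x) = 0:
  f'(x) = 2*(2*x^2 + 5*x - 8)/(x^2 + 4)^2; the denominator is positive wherever f is defined, so f'(x) = 0 ⇔ 4*x^2 + 10*x - 16 = 0.
  Factor: 4*x^2 + 10*x - 16 = 2*(2*x^2 + 5*x - 8); 2*x^2 + 5*x - 8 = 0 has no rational roots; quadratic formula: x = (-5 ± √89)/4.
  ⇒ x = -sqrt(89)/4 - 5/4 ≈ -3.6085, -5/4 + sqrt(89)/4 ≈ 1.1085

f''(x) = 2*(-4*x^3 - 15*x^2 + 48*x + 20)/(x^6 + 12*x^4 + 48*x^2 + 64)
Second-derivative test at each critical point:
  f''(-3.6085) = -0.0651 < 0 → local maximum
  f''(1.1085) = 0.6901 > 0 → local minimum

Critical points: x = -sqrt(89)/4 - 5/4 ≈ -3.6085 (local maximum); x = -5/4 + sqrt(89)/4 ≈ 1.1085 (local minimum)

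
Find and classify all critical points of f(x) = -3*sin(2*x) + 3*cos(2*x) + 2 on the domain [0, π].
f'(x) = -6*sqrt(2)*sin(2*x + pi/4)

Solve f'(x) = 0 on [0, π]:
  f'(x) = 0 ⇔ -3*cos(2*x) = 3*sin(2*x) ⇔ tan(2*x) = -1, i.e. 2*x = arctan(-1) + nπ; keep the solutions lying in [0, π].
  ⇒ x = 3*pi/8 ≈ 1.1781, 7*pi/8 ≈ 2.7489

f''(x) = -12*sqrt(2)*cos(2*x + pi/4)
Second-derivative test at each critical point:
  f''(1.1781) = 16.9706 > 0 → local minimum
  f''(2.7489) = -16.9706 < 0 → local maximum

Critical points: x = 3*pi/8 ≈ 1.1781 (local minimum); x = 7*pi/8 ≈ 2.7489 (local maximum)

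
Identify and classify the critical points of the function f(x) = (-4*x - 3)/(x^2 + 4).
f'(x) = 2*(2*x^2 + 3*x - 8)/(x^4 + 8*x^2 + 16)

Solve f'(x) = 0:
  f'(x) = 2*(2*x^2 + 3*x - 8)/(x^2 + 4)^2; the denominator is positive wherever f is defined, so f'(x) = 0 ⇔ 4*x^2 + 6*x - 16 = 0.
  Factor: 4*x^2 + 6*x - 16 = 2*(2*x^2 + 3*x - 8); 2*x^2 + 3*x - 8 = 0 has no rational roots; quadratic formula: x = (-3 ± √73)/4.
  ⇒ x = -sqrt(73)/4 - 3/4 ≈ -2.8860, -3/4 + sqrt(73)/4 ≈ 1.3860

f''(x) = 2*(-4*x^2*(4*x + 3) + 3*(4*x + 1)*(x^2 + 4))/(x^2 + 4)^3
Second-derivative test at each critical point:
  f''(-2.8860) = -0.1124 < 0 → local maximum
  f''(1.3860) = 0.4874 > 0 → local minimum

Critical points: x = -sqrt(73)/4 - 3/4 ≈ -2.8860 (local maximum); x = -3/4 + sqrt(73)/4 ≈ 1.3860 (local minimum)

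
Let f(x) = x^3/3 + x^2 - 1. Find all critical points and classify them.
f'(x) = x*(x + 2)

Solve f'(x) = 0:
  Factor: x^2 + 2*x = x*(x + 2) = 0.
  ⇒ x = -2, 0

f''(x) = 2*x + 2
Second-derivative test at each critical point:
  f''(-2) = -2 < 0 → local maximum
  f''(0) = 2 > 0 → local minimum

Critical points: x = -2 (local maximum); x = 0 (local minimum)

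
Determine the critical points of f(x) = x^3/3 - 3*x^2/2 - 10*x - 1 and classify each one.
f'(x) = x^2 - 3*x - 10

Solve f'(x) = 0:
  Factor: x^2 - 3*x - 10 = (x - 5)*(x + 2) = 0.
  ⇒ x = -2, 5

f''(x) = 2*x - 3
Second-derivative test at each critical point:
  f''(-2) = -7 < 0 → local maximum
  f''(5) = 7 > 0 → local minimum

Critical points: x = -2 (local maximum); x = 5 (local minimum)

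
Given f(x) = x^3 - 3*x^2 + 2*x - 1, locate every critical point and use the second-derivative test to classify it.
f'(x) = 3*x^2 - 6*x + 2

Solve f'(x) = 0:
  3*x^2 - 6*x + 2 = 0 has no rational roots; quadratic formula: x = (6 ± √12)/6.
  ⇒ x = 1 - sqrt(3)/3 ≈ 0.4226, sqrt(3)/3 + 1 ≈ 1.5774

f''(x) = 6*x - 6
Second-derivative test at each critical point:
  f''(0.4226) = -3.4641 < 0 → local maximum
  f''(1.5774) = 3.4641 > 0 → local minimum

Critical points: x = 1 - sqrt(3)/3 ≈ 0.4226 (local maximum); x = sqrt(3)/3 + 1 ≈ 1.5774 (local minimum)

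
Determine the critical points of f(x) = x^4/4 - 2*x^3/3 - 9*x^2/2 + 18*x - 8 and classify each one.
f'(x) = x^3 - 2*x^2 - 9*x + 18

Solve f'(x) = 0:
  Factor: x^3 - 2*x^2 - 9*x + 18 = (x - 3)*(x - 2)*(x + 3) = 0.
  ⇒ x = -3, 2, 3

f''(x) = 3*x^2 - 4*x - 9
Second-derivative test at each critical point:
  f''(-3) = 30 > 0 → local minimum
  f''(2) = -5 < 0 → local maximum
  f''(3) = 6 > 0 → local minimum

Critical points: x = -3 (local minimum); x = 2 (local maximum); x = 3 (local minimum)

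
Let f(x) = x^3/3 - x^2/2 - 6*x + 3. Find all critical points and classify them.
f'(x) = x^2 - x - 6

Solve f'(x) = 0:
  Factor: x^2 - x - 6 = (x - 3)*(x + 2) = 0.
  ⇒ x = -2, 3

f''(x) = 2*x - 1
Second-derivative test at each critical point:
  f''(-2) = -5 < 0 → local maximum
  f''(3) = 5 > 0 → local minimum

Critical points: x = -2 (local maximum); x = 3 (local minimum)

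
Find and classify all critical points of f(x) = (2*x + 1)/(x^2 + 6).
f'(x) = 2*(-x^2 - x + 6)/(x^4 + 12*x^2 + 36)

Solve f'(x) = 0:
  f'(x) = -2*(x - 2)*(x + 3)/(x^2 + 6)^2; the denominator is positive wherever f is defined, so f'(x) = 0 ⇔ -2*x^2 - 2*x + 12 = 0.
  Factor: -2*x^2 - 2*x + 12 = -2*(x - 2)*(x + 3) = 0.
  ⇒ x = -3, 2

f''(x) = 2*(4*x^2*(2*x + 1) - (6*x + 1)*(x^2 + 6))/(x^2 + 6)^3
Second-derivative test at each critical point:
  f''(-3) = 2/45 > 0 → local minimum
  f''(2) = -1/10 < 0 → local maximum

Critical points: x = -3 (local minimum); x = 2 (local maximum)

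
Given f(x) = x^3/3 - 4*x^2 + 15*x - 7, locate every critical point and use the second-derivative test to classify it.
f'(x) = x^2 - 8*x + 15

Solve f'(x) = 0:
  Factor: x^2 - 8*x + 15 = (x - 5)*(x - 3) = 0.
  ⇒ x = 3, 5

f''(x) = 2*x - 8
Second-derivative test at each critical point:
  f''(3) = -2 < 0 → local maximum
  f''(5) = 2 > 0 → local minimum

Critical points: x = 3 (local maximum); x = 5 (local minimum)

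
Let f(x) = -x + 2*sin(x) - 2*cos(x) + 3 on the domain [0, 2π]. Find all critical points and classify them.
f'(x) = 2*sqrt(2)*sin(x + pi/4) - 1

Solve f'(x) = 0 on [0, 2π]:
  f'(x) = 0 ⇔ 2*sin(x) + 2*cos(x) = 1. Write the left side as R·cos(x + φ) with R = √(2² + (-2)²) = 2*sqrt(2), cos φ = sqrt(2)/2, sin φ = -sqrt(2)/2; then cos(x + φ) = sqrt(2)/4. Solve for x and keep the solutions lying in [0, 2π].
  ⇒ x = atan((1 + sqrt(7))/(1 - sqrt(7))) + pi ≈ 1.9948, atan((1 - sqrt(7))/(1 + sqrt(7))) + 2*pi ≈ 5.8592

f''(x) = 2*sqrt(2)*cos(x + pi/4)
Second-derivative test at each critical point:
  f''(1.9948) = -2.6458 < 0 → local maximum
  f''(5.8592) = 2.6458 > 0 → local minimum

Critical points: x = atan((1 + sqrt(7))/(1 - sqrt(7))) + pi ≈ 1.9948 (local maximum); x = atan((1 - sqrt(7))/(1 + sqrt(7))) + 2*pi ≈ 5.8592 (local minimum)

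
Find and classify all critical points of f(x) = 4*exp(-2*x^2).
f'(x) = -16*x*exp(-2*x^2)

Solve f'(x) = 0:
  f'(x) = (-16*x)·exp(-2*x^2) and exp(-2*x^2) > 0 for every x, so f'(x) = 0 ⇔ -16*x = 0.
  -16*x = 0.
  ⇒ x = 0

f''(x) = 16*(4*x^2 - 1)*exp(-2*x^2)
Second-derivative test at each critical point:
  f''(0) = -16 < 0 → local maximum

Critical points: x = 0 (local maximum)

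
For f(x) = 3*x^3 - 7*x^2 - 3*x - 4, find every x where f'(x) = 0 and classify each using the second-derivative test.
f'(x) = 9*x^2 - 14*x - 3

Solve f'(x) = 0:
  9*x^2 - 14*x - 3 = 0 has no rational roots; quadratic formula: x = (14 ± √304)/18.
  ⇒ x = 7/9 - 2*sqrt(19)/9 ≈ -0.1909, 7/9 + 2*sqrt(19)/9 ≈ 1.7464

f''(x) = 18*x - 14
Second-derivative test at each critical point:
  f''(-0.1909) = -17.4356 < 0 → local maximum
  f''(1.7464) = 17.4356 > 0 → local minimum

Critical points: x = 7/9 - 2*sqrt(19)/9 ≈ -0.1909 (local maximum); x = 7/9 + 2*sqrt(19)/9 ≈ 1.7464 (local minimum)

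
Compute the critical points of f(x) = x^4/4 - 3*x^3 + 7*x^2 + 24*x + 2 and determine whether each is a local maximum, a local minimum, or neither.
f'(x) = x^3 - 9*x^2 + 14*x + 24

Solve f'(x) = 0:
  Factor: x^3 - 9*x^2 + 14*x + 24 = (x - 6)*(x - 4)*(x + 1) = 0.
  ⇒ x = -1, 4, 6

f''(x) = 3*x^2 - 18*x + 14
Second-derivative test at each critical point:
  f''(-1) = 35 > 0 → local minimum
  f''(4) = -10 < 0 → local maximum
  f''(6) = 14 > 0 → local minimum

Critical points: x = -1 (local minimum); x = 4 (local maximum); x = 6 (local minimum)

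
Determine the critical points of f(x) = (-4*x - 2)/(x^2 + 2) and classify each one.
f'(x) = 4*(x^2 + x - 2)/(x^4 + 4*x^2 + 4)

Solve f'(x) = 0:
  f'(x) = 4*(x - 1)*(x + 2)/(x^2 + 2)^2; the denominator is positive wherever f is defined, so f'(x) = 0 ⇔ 4*x^2 + 4*x - 8 = 0.
  Factor: 4*x^2 + 4*x - 8 = 4*(x - 1)*(x + 2) = 0.
  ⇒ x = -2, 1

f''(x) = 4*(-4*x^2*(2*x + 1) + (6*x + 1)*(x^2 + 2))/(x^2 + 2)^3
Second-derivative test at each critical point:
  f''(-2) = -1/3 < 0 → local maximum
  f''(1) = 4/3 > 0 → local minimum

Critical points: x = -2 (local maximum); x = 1 (local minimum)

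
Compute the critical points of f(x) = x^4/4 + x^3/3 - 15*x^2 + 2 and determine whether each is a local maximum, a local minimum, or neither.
f'(x) = x*(x^2 + x - 30)

Solve f'(x) = 0:
  Factor: x^3 + x^2 - 30*x = x*(x - 5)*(x + 6) = 0.
  ⇒ x = -6, 0, 5

f''(x) = 3*x^2 + 2*x - 30
Second-derivative test at each critical point:
  f''(-6) = 66 > 0 → local minimum
  f''(0) = -30 < 0 → local maximum
  f''(5) = 55 > 0 → local minimum

Critical points: x = -6 (local minimum); x = 0 (local maximum); x = 5 (local minimum)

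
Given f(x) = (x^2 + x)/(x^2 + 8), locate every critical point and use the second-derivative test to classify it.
f'(x) = (-x^2 + 16*x + 8)/(x^4 + 16*x^2 + 64)

Solve f'(x) = 0:
  f'(x) = -(x^2 - 16*x - 8)/(x^2 + 8)^2; the denominator is positive wherever f is defined, so f'(x) = 0 ⇔ -x^2 + 16*x + 8 = 0.
  x^2 - 16*x - 8 = 0 has no rational roots; quadratic formula: x = (16 ± √288)/2.
  ⇒ x = 8 - 6*sqrt(2) ≈ -0.4853, 8 + 6*sqrt(2) ≈ 16.4853

f''(x) = 2*(x^3 - 24*x^2 - 24*x + 64)/(x^6 + 24*x^4 + 192*x^2 + 512)
Second-derivative test at each critical point:
  f''(-0.4853) = 0.2502 > 0 → local minimum
  f''(16.4853) = -2.168e-04 < 0 → local maximum

Critical points: x = 8 - 6*sqrt(2) ≈ -0.4853 (local minimum); x = 8 + 6*sqrt(2) ≈ 16.4853 (local maximum)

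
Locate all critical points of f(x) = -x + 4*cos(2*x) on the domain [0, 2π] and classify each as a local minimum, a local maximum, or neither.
f'(x) = -8*sin(2*x) - 1

Solve f'(x) = 0 on [0, 2π]:
  f'(x) = 0 ⇔ sin(2*x) = -1/8, i.e. 2*x = arcsin(-1/8) + 2nπ or 2*x = π − arcsin(-1/8) + 2nπ; keep the solutions lying in [0, 2π].
  ⇒ x = asin(1/8)/2 + pi/2 ≈ 1.6335, pi - asin(1/8)/2 ≈ 3.0789, asin(1/8)/2 + 3*pi/2 ≈ 4.7751, -asin(1/8)/2 + 2*pi ≈ 6.2205

f''(x) = -16*cos(2*x)
Second-derivative test at each critical point:
  f''(1.6335) = 15.8745 > 0 → local minimum
  f''(3.0789) = -15.8745 < 0 → local maximum
  f''(4.7751) = 15.8745 > 0 → local minimum
  f''(6.2205) = -15.8745 < 0 → local maximum

Critical points: x = asin(1/8)/2 + pi/2 ≈ 1.6335 (local minimum); x = pi - asin(1/8)/2 ≈ 3.0789 (local maximum); x = asin(1/8)/2 + 3*pi/2 ≈ 4.7751 (local minimum); x = -asin(1/8)/2 + 2*pi ≈ 6.2205 (local maximum)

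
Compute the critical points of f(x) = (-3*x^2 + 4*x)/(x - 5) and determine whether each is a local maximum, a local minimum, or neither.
f'(x) = (-3*x^2 + 30*x - 20)/(x^2 - 10*x + 25)

Solve f'(x) = 0:
  f'(x) = -(3*x^2 - 30*x + 20)/(x - 5)^2; the denominator is positive wherever f is defined, so f'(x) = 0 ⇔ -3*x^2 + 30*x - 20 = 0.
  3*x^2 - 30*x + 20 = 0 has no rational roots; quadratic formula: x = (30 ± √660)/6.
  ⇒ x = 5 - sqrt(165)/3 ≈ 0.7183, sqrt(165)/3 + 5 ≈ 9.2817

f''(x) = -110/(x^3 - 15*x^2 + 75*x - 125)
Second-derivative test at each critical point:
  f''(0.7183) = 1.4013 > 0 → local minimum
  f''(9.2817) = -1.4013 < 0 → local maximum

Critical points: x = 5 - sqrt(165)/3 ≈ 0.7183 (local minimum); x = sqrt(165)/3 + 5 ≈ 9.2817 (local maximum)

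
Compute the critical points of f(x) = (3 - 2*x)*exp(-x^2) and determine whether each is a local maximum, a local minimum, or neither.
f'(x) = 2*(x*(2*x - 3) - 1)*exp(-x^2)

Solve f'(x) = 0:
  f'(x) = (4*x^2 - 6*x - 2)·exp(-x^2) and exp(-x^2) > 0 for every x, so f'(x) = 0 ⇔ 4*x^2 - 6*x - 2 = 0.
  Factor: 4*x^2 - 6*x - 2 = 2*(2*x^2 - 3*x - 1); 2*x^2 - 3*x - 1 = 0 has no rational roots; quadratic formula: x = (3 ± √17)/4.
  ⇒ x = 3/4 - sqrt(17)/4 ≈ -0.2808, 3/4 + sqrt(17)/4 ≈ 1.7808

f''(x) = 2*(2*x^2*(3 - 2*x) + 6*x - 3)*exp(-x^2)
Second-derivative test at each critical point:
  f''(-0.2808) = -7.6211 < 0 → local maximum
  f''(1.7808) = 0.3460 > 0 → local minimum

Critical points: x = 3/4 - sqrt(17)/4 ≈ -0.2808 (local maximum); x = 3/4 + sqrt(17)/4 ≈ 1.7808 (local minimum)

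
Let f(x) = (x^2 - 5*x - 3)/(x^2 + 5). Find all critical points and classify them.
f'(x) = (5*x^2 + 16*x - 25)/(x^4 + 10*x^2 + 25)

Solve f'(x) = 0:
  f'(x) = (5*x^2 + 16*x - 25)/(x^2 + 5)^2; the denominator is positive wherever f is defined, so f'(x) = 0 ⇔ 5*x^2 + 16*x - 25 = 0.
  5*x^2 + 16*x - 25 = 0 has no rational roots; quadratic formula: x = (-16 ± √756)/10.
  ⇒ x = -3*sqrt(21)/5 - 8/5 ≈ -4.3495, -8/5 + 3*sqrt(21)/5 ≈ 1.1495

f''(x) = 2*(-5*x^3 - 24*x^2 + 75*x + 40)/(x^6 + 15*x^4 + 75*x^2 + 125)
Second-derivative test at each critical point:
  f''(-4.3495) = -0.0481 < 0 → local maximum
  f''(1.1495) = 0.6881 > 0 → local minimum

Critical points: x = -3*sqrt(21)/5 - 8/5 ≈ -4.3495 (local maximum); x = -8/5 + 3*sqrt(21)/5 ≈ 1.1495 (local minimum)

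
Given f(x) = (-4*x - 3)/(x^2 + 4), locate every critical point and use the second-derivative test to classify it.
f'(x) = 2*(2*x^2 + 3*x - 8)/(x^4 + 8*x^2 + 16)

Solve f'(x) = 0:
  f'(x) = 2*(2*x^2 + 3*x - 8)/(x^2 + 4)^2; the denominator is positive wherever f is defined, so f'(x) = 0 ⇔ 4*x^2 + 6*x - 16 = 0.
  Factor: 4*x^2 + 6*x - 16 = 2*(2*x^2 + 3*x - 8); 2*x^2 + 3*x - 8 = 0 has no rational roots; quadratic formula: x = (-3 ± √73)/4.
  ⇒ x = -sqrt(73)/4 - 3/4 ≈ -2.8860, -3/4 + sqrt(73)/4 ≈ 1.3860

f''(x) = 2*(-4*x^2*(4*x + 3) + 3*(4*x + 1)*(x^2 + 4))/(x^2 + 4)^3
Second-derivative test at each critical point:
  f''(-2.8860) = -0.1124 < 0 → local maximum
  f''(1.3860) = 0.4874 > 0 → local minimum

Critical points: x = -sqrt(73)/4 - 3/4 ≈ -2.8860 (local maximum); x = -3/4 + sqrt(73)/4 ≈ 1.3860 (local minimum)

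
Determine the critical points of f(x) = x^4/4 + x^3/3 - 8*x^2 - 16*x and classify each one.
f'(x) = x^3 + x^2 - 16*x - 16

Solve f'(x) = 0:
  Factor: x^3 + x^2 - 16*x - 16 = (x - 4)*(x + 1)*(x + 4) = 0.
  ⇒ x = -4, -1, 4

f''(x) = 3*x^2 + 2*x - 16
Second-derivative test at each critical point:
  f''(-4) = 24 > 0 → local minimum
  f''(-1) = -15 < 0 → local maximum
  f''(4) = 40 > 0 → local minimum

Critical points: x = -4 (local minimum); x = -1 (local maximum); x = 4 (local minimum)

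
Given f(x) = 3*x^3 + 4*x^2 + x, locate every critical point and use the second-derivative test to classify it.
f'(x) = 9*x^2 + 8*x + 1

Solve f'(x) = 0:
  9*x^2 + 8*x + 1 = 0 has no rational roots; quadratic formula: x = (-8 ± √28)/18.
  ⇒ x = -4/9 - sqrt(7)/9 ≈ -0.7384, -4/9 + sqrt(7)/9 ≈ -0.1505

f''(x) = 18*x + 8
Second-derivative test at each critical point:
  f''(-0.7384) = -5.2915 < 0 → local maximum
  f''(-0.1505) = 5.2915 > 0 → local minimum

Critical points: x = -4/9 - sqrt(7)/9 ≈ -0.7384 (local maximum); x = -4/9 + sqrt(7)/9 ≈ -0.1505 (local minimum)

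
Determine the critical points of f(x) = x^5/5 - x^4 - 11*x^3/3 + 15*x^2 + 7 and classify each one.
f'(x) = x*(x^3 - 4*x^2 - 11*x + 30)

Solve f'(x) = 0:
  Factor: x^4 - 4*x^3 - 11*x^2 + 30*x = x*(x - 5)*(x - 2)*(x + 3) = 0.
  ⇒ x = -3, 0, 2, 5

f''(x) = 4*x^3 - 12*x^2 - 22*x + 30
Second-derivative test at each critical point:
  f''(-3) = -120 < 0 → local maximum
  f''(0) = 30 > 0 → local minimum
  f''(2) = -30 < 0 → local maximum
  f''(5) = 120 > 0 → local minimum

Critical points: x = -3 (local maximum); x = 0 (local minimum); x = 2 (local maximum); x = 5 (local minimum)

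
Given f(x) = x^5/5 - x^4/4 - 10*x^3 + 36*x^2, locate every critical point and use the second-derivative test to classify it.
f'(x) = x*(x^3 - x^2 - 30*x + 72)

Solve f'(x) = 0:
  Factor: x^4 - x^3 - 30*x^2 + 72*x = x*(x - 4)*(x - 3)*(x + 6) = 0.
  ⇒ x = -6, 0, 3, 4

f''(x) = 4*x^3 - 3*x^2 - 60*x + 72
Second-derivative test at each critical point:
  f''(-6) = -540 < 0 → local maximum
  f''(0) = 72 > 0 → local minimum
  f''(3) = -27 < 0 → local maximum
  f''(4) = 40 > 0 → local minimum

Critical points: x = -6 (local maximum); x = 0 (local minimum); x = 3 (local maximum); x = 4 (local minimum)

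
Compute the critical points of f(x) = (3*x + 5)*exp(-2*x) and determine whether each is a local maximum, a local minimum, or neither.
f'(x) = (-6*x - 7)*exp(-2*x)

Solve f'(x) = 0:
  f'(x) = (-6*x - 7)·exp(-2*x) and exp(-2*x) > 0 for every x, so f'(x) = 0 ⇔ -6*x - 7 = 0.
  -6*x - 7 = 0.
  ⇒ x = -7/6

f''(x) = 4*(3*x + 2)*exp(-2*x)
Second-derivative test at each critical point:
  f''(-7/6) = -61.8736 < 0 → local maximum

Critical points: x = -7/6 (local maximum)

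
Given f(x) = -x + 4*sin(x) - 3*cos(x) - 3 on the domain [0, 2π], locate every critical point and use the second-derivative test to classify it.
f'(x) = 3*sin(x) + 4*cos(x) - 1

Solve f'(x) = 0 on [0, 2π]:
  f'(x) = 0 ⇔ 3*sin(x) + 4*cos(x) = 1. Write the left side as R·cos(x + φ) with R = √(4² + (-3)²) = 5, cos φ = 4/5, sin φ = -3/5; then cos(x + φ) = 1/5. Solve for x and keep the solutions lying in [0, 2π].
  ⇒ x = atan((3 + 8*sqrt(6))/(4 - 6*sqrt(6))) + pi ≈ 2.0129, atan((3 - 8*sqrt(6))/(4 + 6*sqrt(6))) + 2*pi ≈ 5.5572

f''(x) = -4*sin(x) + 3*cos(x)
Second-derivative test at each critical point:
  f''(2.0129) = -4.8990 < 0 → local maximum
  f''(5.5572) = 4.8990 > 0 → local minimum

Critical points: x = atan((3 + 8*sqrt(6))/(4 - 6*sqrt(6))) + pi ≈ 2.0129 (local maximum); x = atan((3 - 8*sqrt(6))/(4 + 6*sqrt(6))) + 2*pi ≈ 5.5572 (local minimum)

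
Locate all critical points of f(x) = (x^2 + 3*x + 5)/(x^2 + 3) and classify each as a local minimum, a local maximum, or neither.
f'(x) = (-3*x^2 - 4*x + 9)/(x^4 + 6*x^2 + 9)

Solve f'(x) = 0:
  f'(x) = -(3*x^2 + 4*x - 9)/(x^2 + 3)^2; the denominator is positive wherever f is defined, so f'(x) = 0 ⇔ -3*x^2 - 4*x + 9 = 0.
  3*x^2 + 4*x - 9 = 0 has no rational roots; quadratic formula: x = (-4 ± √124)/6.
  ⇒ x = -sqrt(31)/3 - 2/3 ≈ -2.5226, -2/3 + sqrt(31)/3 ≈ 1.1893

f''(x) = 6*(x^3 + 2*x^2 - 9*x - 2)/(x^6 + 9*x^4 + 27*x^2 + 27)
Second-derivative test at each critical point:
  f''(-2.5226) = 0.1270 > 0 → local minimum
  f''(1.1893) = -0.5715 < 0 → local maximum

Critical points: x = -sqrt(31)/3 - 2/3 ≈ -2.5226 (local minimum); x = -2/3 + sqrt(31)/3 ≈ 1.1893 (local maximum)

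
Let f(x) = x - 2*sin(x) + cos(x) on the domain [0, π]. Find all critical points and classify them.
f'(x) = -sin(x) - 2*cos(x) + 1

Solve f'(x) = 0 on [0, π]:
  f'(x) = 0 ⇔ -sin(x) - 2*cos(x) = -1. Write the left side as R·cos(x + φ) with R = √((-2)² + 1²) = sqrt(5), cos φ = -2*sqrt(5)/5, sin φ = sqrt(5)/5; then cos(x + φ) = -sqrt(5)/5. Solve for x and keep the solutions lying in [0, π].
  ⇒ x = pi/2 ≈ 1.5708

f''(x) = 2*sin(x) - cos(x)
Second-derivative test at each critical point:
  f''(1.5708) = 2 > 0 → local minimum

Critical points: x = pi/2 ≈ 1.5708 (local minimum)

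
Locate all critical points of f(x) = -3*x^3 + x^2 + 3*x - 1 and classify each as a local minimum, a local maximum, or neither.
f'(x) = -9*x^2 + 2*x + 3

Solve f'(x) = 0:
  9*x^2 - 2*x - 3 = 0 has no rational roots; quadratic formula: x = (2 ± √112)/18.
  ⇒ x = 1/9 - 2*sqrt(7)/9 ≈ -0.4768, 1/9 + 2*sqrt(7)/9 ≈ 0.6991

f''(x) = 2 - 18*x
Second-derivative test at each critical point:
  f''(-0.4768) = 10.5830 > 0 → local minimum
  f''(0.6991) = -10.5830 < 0 → local maximum

Critical points: x = 1/9 - 2*sqrt(7)/9 ≈ -0.4768 (local minimum); x = 1/9 + 2*sqrt(7)/9 ≈ 0.6991 (local maximum)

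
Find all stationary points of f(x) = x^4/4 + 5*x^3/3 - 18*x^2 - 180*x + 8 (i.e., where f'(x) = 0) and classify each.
f'(x) = x^3 + 5*x^2 - 36*x - 180

Solve f'(x) = 0:
  Factor: x^3 + 5*x^2 - 36*x - 180 = (x - 6)*(x + 5)*(x + 6) = 0.
  ⇒ x = -6, -5, 6

f''(x) = 3*x^2 + 10*x - 36
Second-derivative test at each critical point:
  f''(-6) = 12 > 0 → local minimum
  f''(-5) = -11 < 0 → local maximum
  f''(6) = 132 > 0 → local minimum

Critical points: x = -6 (local minimum); x = -5 (local maximum); x = 6 (local minimum)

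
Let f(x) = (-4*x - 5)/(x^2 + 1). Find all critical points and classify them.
f'(x) = 2*(2*x^2 + 5*x - 2)/(x^4 + 2*x^2 + 1)

Solve f'(x) = 0:
  f'(x) = 2*(2*x^2 + 5*x - 2)/(x^2 + 1)^2; the denominator is positive wherever f is defined, so f'(x) = 0 ⇔ 4*x^2 + 10*x - 4 = 0.
  Factor: 4*x^2 + 10*x - 4 = 2*(2*x^2 + 5*x - 2); 2*x^2 + 5*x - 2 = 0 has no rational roots; quadratic formula: x = (-5 ± √41)/4.
  ⇒ x = -sqrt(41)/4 - 5/4 ≈ -2.8508, -5/4 + sqrt(41)/4 ≈ 0.3508

f''(x) = 2*(-4*x^2*(4*x + 5) + (12*x + 5)*(x^2 + 1))/(x^2 + 1)^3
Second-derivative test at each critical point:
  f''(-2.8508) = -0.1537 < 0 → local maximum
  f''(0.3508) = 10.1537 > 0 → local minimum

Critical points: x = -sqrt(41)/4 - 5/4 ≈ -2.8508 (local maximum); x = -5/4 + sqrt(41)/4 ≈ 0.3508 (local minimum)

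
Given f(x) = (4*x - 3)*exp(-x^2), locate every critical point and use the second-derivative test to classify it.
f'(x) = 2*(-x*(4*x - 3) + 2)*exp(-x^2)

Solve f'(x) = 0:
  f'(x) = (-8*x^2 + 6*x + 4)·exp(-x^2) and exp(-x^2) > 0 for every x, so f'(x) = 0 ⇔ -8*x^2 + 6*x + 4 = 0.
  Factor: -8*x^2 + 6*x + 4 = -2*(4*x^2 - 3*x - 2); 4*x^2 - 3*x - 2 = 0 has no rational roots; quadratic formula: x = (3 ± √41)/8.
  ⇒ x = 3/8 - sqrt(41)/8 ≈ -0.4254, 3/8 + sqrt(41)/8 ≈ 1.1754

f''(x) = 2*(2*x^2*(4*x - 3) - 12*x + 3)*exp(-x^2)
Second-derivative test at each critical point:
  f''(-0.4254) = 10.6864 > 0 → local minimum
  f''(1.1754) = -3.2168 < 0 → local maximum

Critical points: x = 3/8 - sqrt(41)/8 ≈ -0.4254 (local minimum); x = 3/8 + sqrt(41)/8 ≈ 1.1754 (local maximum)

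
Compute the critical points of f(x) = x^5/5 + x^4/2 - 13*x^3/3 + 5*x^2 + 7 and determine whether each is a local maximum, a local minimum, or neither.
f'(x) = x*(x^3 + 2*x^2 - 13*x + 10)

Solve f'(x) = 0:
  Factor: x^4 + 2*x^3 - 13*x^2 + 10*x = x*(x - 2)*(x - 1)*(x + 5) = 0.
  ⇒ x = -5, 0, 1, 2

f''(x) = 4*x^3 + 6*x^2 - 26*x + 10
Second-derivative test at each critical point:
  f''(-5) = -210 < 0 → local maximum
  f''(0) = 10 > 0 → local minimum
  f''(1) = -6 < 0 → local maximum
  f''(2) = 14 > 0 → local minimum

Critical points: x = -5 (local maximum); x = 0 (local minimum); x = 1 (local maximum); x = 2 (local minimum)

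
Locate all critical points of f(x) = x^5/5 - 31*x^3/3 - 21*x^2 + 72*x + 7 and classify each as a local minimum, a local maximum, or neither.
f'(x) = x^4 - 31*x^2 - 42*x + 72

Solve f'(x) = 0:
  Factor: x^4 - 31*x^2 - 42*x + 72 = (x - 6)*(x - 1)*(x + 3)*(x + 4) = 0.
  ⇒ x = -4, -3, 1, 6

f''(x) = 4*x^3 - 62*x - 42
Second-derivative test at each critical point:
  f''(-4) = -50 < 0 → local maximum
  f''(-3) = 36 > 0 → local minimum
  f''(1) = -100 < 0 → local maximum
  f''(6) = 450 > 0 → local minimum

Critical points: x = -4 (local maximum); x = -3 (local minimum); x = 1 (local maximum); x = 6 (local minimum)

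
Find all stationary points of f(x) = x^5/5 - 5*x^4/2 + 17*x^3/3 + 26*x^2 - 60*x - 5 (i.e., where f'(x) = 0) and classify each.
f'(x) = x^4 - 10*x^3 + 17*x^2 + 52*x - 60

Solve f'(x) = 0:
  Factor: x^4 - 10*x^3 + 17*x^2 + 52*x - 60 = (x - 6)*(x - 5)*(x - 1)*(x + 2) = 0.
  ⇒ x = -2, 1, 5, 6

f''(x) = 4*x^3 - 30*x^2 + 34*x + 52
Second-derivative test at each critical point:
  f''(-2) = -168 < 0 → local maximum
  f''(1) = 60 > 0 → local minimum
  f''(5) = -28 < 0 → local maximum
  f''(6) = 40 > 0 → local minimum

Critical points: x = -2 (local maximum); x = 1 (local minimum); x = 5 (local maximum); x = 6 (local minimum)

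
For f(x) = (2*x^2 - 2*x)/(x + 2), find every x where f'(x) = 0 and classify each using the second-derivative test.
f'(x) = 2*(x^2 + 4*x - 2)/(x^2 + 4*x + 4)

Solve f'(x) = 0:
  f'(x) = 2*(x^2 + 4*x - 2)/(x + 2)^2; the denominator is positive wherever f is defined, so f'(x) = 0 ⇔ 2*x^2 + 8*x - 4 = 0.
  Factor: 2*x^2 + 8*x - 4 = 2*(x^2 + 4*x - 2); x^2 + 4*x - 2 = 0 has no rational roots; quadratic formula: x = (-4 ± √24)/2.
  ⇒ x = -sqrt(6) - 2 ≈ -4.4495, -2 + sqrt(6) ≈ 0.4495

f''(x) = 24/(x^3 + 6*x^2 + 12*x + 8)
Second-derivative test at each critical point:
  f''(-4.4495) = -1.6330 < 0 → local maximum
  f''(0.4495) = 1.6330 > 0 → local minimum

Critical points: x = -sqrt(6) - 2 ≈ -4.4495 (local maximum); x = -2 + sqrt(6) ≈ 0.4495 (local minimum)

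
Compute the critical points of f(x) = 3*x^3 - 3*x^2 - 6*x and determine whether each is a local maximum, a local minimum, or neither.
f'(x) = 9*x^2 - 6*x - 6

Solve f'(x) = 0:
  Factor: 9*x^2 - 6*x - 6 = 3*(3*x^2 - 2*x - 2); 3*x^2 - 2*x - 2 = 0 has no rational roots; quadratic formula: x = (2 ± √28)/6.
  ⇒ x = 1/3 - sqrt(7)/3 ≈ -0.5486, 1/3 + sqrt(7)/3 ≈ 1.2153

f''(x) = 18*x - 6
Second-derivative test at each critical point:
  f''(-0.5486) = -15.8745 < 0 → local maximum
  f''(1.2153) = 15.8745 > 0 → local minimum

Critical points: x = 1/3 - sqrt(7)/3 ≈ -0.5486 (local maximum); x = 1/3 + sqrt(7)/3 ≈ 1.2153 (local minimum)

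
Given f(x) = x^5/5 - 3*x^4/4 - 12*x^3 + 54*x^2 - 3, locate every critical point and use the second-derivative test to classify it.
f'(x) = x*(x^3 - 3*x^2 - 36*x + 108)

Solve f'(x) = 0:
  Factor: x^4 - 3*x^3 - 36*x^2 + 108*x = x*(x - 6)*(x - 3)*(x + 6) = 0.
  ⇒ x = -6, 0, 3, 6

f''(x) = 4*x^3 - 9*x^2 - 72*x + 108
Second-derivative test at each critical point:
  f''(-6) = -648 < 0 → local maximum
  f''(0) = 108 > 0 → local minimum
  f''(3) = -81 < 0 → local maximum
  f''(6) = 216 > 0 → local minimum

Critical points: x = -6 (local maximum); x = 0 (local minimum); x = 3 (local maximum); x = 6 (local minimum)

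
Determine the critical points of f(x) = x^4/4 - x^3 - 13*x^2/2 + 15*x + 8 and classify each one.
f'(x) = x^3 - 3*x^2 - 13*x + 15

Solve f'(x) = 0:
  Factor: x^3 - 3*x^2 - 13*x + 15 = (x - 5)*(x - 1)*(x + 3) = 0.
  ⇒ x = -3, 1, 5

f''(x) = 3*x^2 - 6*x - 13
Second-derivative test at each critical point:
  f''(-3) = 32 > 0 → local minimum
  f''(1) = -16 < 0 → local maximum
  f''(5) = 32 > 0 → local minimum

Critical points: x = -3 (local minimum); x = 1 (local maximum); x = 5 (local minimum)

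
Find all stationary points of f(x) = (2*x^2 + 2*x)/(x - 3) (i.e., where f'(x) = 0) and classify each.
f'(x) = 2*(x^2 - 6*x - 3)/(x^2 - 6*x + 9)

Solve f'(x) = 0:
  f'(x) = 2*(x^2 - 6*x - 3)/(x - 3)^2; the denominator is positive wherever f is defined, so f'(x) = 0 ⇔ 2*x^2 - 12*x - 6 = 0.
  Factor: 2*x^2 - 12*x - 6 = 2*(x^2 - 6*x - 3); x^2 - 6*x - 3 = 0 has no rational roots; quadratic formula: x = (6 ± √48)/2.
  ⇒ x = 3 - 2*sqrt(3) ≈ -0.4641, 3 + 2*sqrt(3) ≈ 6.4641

f''(x) = 48/(x^3 - 9*x^2 + 27*x - 27)
Second-derivative test at each critical point:
  f''(-0.4641) = -1.1547 < 0 → local maximum
  f''(6.4641) = 1.1547 > 0 → local minimum

Critical points: x = 3 - 2*sqrt(3) ≈ -0.4641 (local maximum); x = 3 + 2*sqrt(3) ≈ 6.4641 (local minimum)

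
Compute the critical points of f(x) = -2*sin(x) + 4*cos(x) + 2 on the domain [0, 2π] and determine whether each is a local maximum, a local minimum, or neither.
f'(x) = -4*sin(x) - 2*cos(x)

Solve f'(x) = 0 on [0, 2π]:
  f'(x) = 0 ⇔ -2*cos(x) = 4*sin(x) ⇔ tan(x) = -1/2, i.e. x = arctan(-1/2) + nπ; keep the solutions lying in [0, 2π].
  ⇒ x = pi - atan(1/2) ≈ 2.6779, -atan(1/2) + 2*pi ≈ 5.8195

f''(x) = 2*sin(x) - 4*cos(x)
Second-derivative test at each critical point:
  f''(2.6779) = 4.4721 > 0 → local minimum
  f''(5.8195) = -4.4721 < 0 → local maximum

Critical points: x = pi - atan(1/2) ≈ 2.6779 (local minimum); x = -atan(1/2) + 2*pi ≈ 5.8195 (local maximum)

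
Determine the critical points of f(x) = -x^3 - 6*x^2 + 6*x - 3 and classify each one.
f'(x) = -3*x^2 - 12*x + 6

Solve f'(x) = 0:
  Factor: -3*x^2 - 12*x + 6 = -3*(x^2 + 4*x - 2); x^2 + 4*x - 2 = 0 has no rational roots; quadratic formula: x = (-4 ± √24)/2.
  ⇒ x = -sqrt(6) - 2 ≈ -4.4495, -2 + sqrt(6) ≈ 0.4495

f''(x) = -6*x - 12
Second-derivative test at each critical point:
  f''(-4.4495) = 14.6969 > 0 → local minimum
  f''(0.4495) = -14.6969 < 0 → local maximum

Critical points: x = -sqrt(6) - 2 ≈ -4.4495 (local minimum); x = -2 + sqrt(6) ≈ 0.4495 (local maximum)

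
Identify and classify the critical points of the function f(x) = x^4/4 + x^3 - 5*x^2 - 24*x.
f'(x) = x^3 + 3*x^2 - 10*x - 24

Solve f'(x) = 0:
  Factor: x^3 + 3*x^2 - 10*x - 24 = (x - 3)*(x + 2)*(x + 4) = 0.
  ⇒ x = -4, -2, 3

f''(x) = 3*x^2 + 6*x - 10
Second-derivative test at each critical point:
  f''(-4) = 14 > 0 → local minimum
  f''(-2) = -10 < 0 → local maximum
  f''(3) = 35 > 0 → local minimum

Critical points: x = -4 (local minimum); x = -2 (local maximum); x = 3 (local minimum)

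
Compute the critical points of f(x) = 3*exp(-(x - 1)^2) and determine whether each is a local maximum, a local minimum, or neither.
f'(x) = 6*(1 - x)*exp(-(x - 1)^2)

Solve f'(x) = 0:
  f'(x) = (6 - 6*x)·exp(-(x - 1)^2) and exp(-(x - 1)^2) > 0 for every x, so f'(x) = 0 ⇔ 6 - 6*x = 0.
  Factor: 6 - 6*x = -6*(x - 1) = 0.
  ⇒ x = 1

f''(x) = 6*(2*(x - 1)^2 - 1)*exp(-(x - 1)^2)
Second-derivative test at each critical point:
  f''(1) = -6 < 0 → local maximum

Critical points: x = 1 (local maximum)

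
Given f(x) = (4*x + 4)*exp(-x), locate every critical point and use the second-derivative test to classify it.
f'(x) = -4*x*exp(-x)

Solve f'(x) = 0:
  f'(x) = (-4*x)·exp(-x) and exp(-x) > 0 for every x, so f'(x) = 0 ⇔ -4*x = 0.
  -4*x = 0.
  ⇒ x = 0

f''(x) = 4*(x - 1)*exp(-x)
Second-derivative test at each critical point:
  f''(0) = -4 < 0 → local maximum

Critical points: x = 0 (local maximum)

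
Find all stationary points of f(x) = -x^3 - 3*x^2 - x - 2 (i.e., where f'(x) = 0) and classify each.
f'(x) = -3*x^2 - 6*x - 1

Solve f'(x) = 0:
  3*x^2 + 6*x + 1 = 0 has no rational roots; quadratic formula: x = (-6 ± √24)/6.
  ⇒ x = -1 - sqrt(6)/3 ≈ -1.8165, -1 + sqrt(6)/3 ≈ -0.1835

f''(x) = -6*x - 6
Second-derivative test at each critical point:
  f''(-1.8165) = 4.8990 > 0 → local minimum
  f''(-0.1835) = -4.8990 < 0 → local maximum

Critical points: x = -1 - sqrt(6)/3 ≈ -1.8165 (local minimum); x = -1 + sqrt(6)/3 ≈ -0.1835 (local maximum)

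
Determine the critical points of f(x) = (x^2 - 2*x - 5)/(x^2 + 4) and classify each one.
f'(x) = 2*(x^2 + 9*x - 4)/(x^4 + 8*x^2 + 16)

Solve f'(x) = 0:
  f'(x) = 2*(x^2 + 9*x - 4)/(x^2 + 4)^2; the denominator is positive wherever f is defined, so f'(x) = 0 ⇔ 2*x^2 + 18*x - 8 = 0.
  Factor: 2*x^2 + 18*x - 8 = 2*(x^2 + 9*x - 4); x^2 + 9*x - 4 = 0 has no rational roots; quadratic formula: x = (-9 ± √97)/2.
  ⇒ x = -sqrt(97)/2 - 9/2 ≈ -9.4244, -9/2 + sqrt(97)/2 ≈ 0.4244

f''(x) = 2*(-2*x^3 - 27*x^2 + 24*x + 36)/(x^6 + 12*x^4 + 48*x^2 + 64)
Second-derivative test at each critical point:
  f''(-9.4244) = -0.0023 < 0 → local maximum
  f''(0.4244) = 1.1273 > 0 → local minimum

Critical points: x = -sqrt(97)/2 - 9/2 ≈ -9.4244 (local maximum); x = -9/2 + sqrt(97)/2 ≈ 0.4244 (local minimum)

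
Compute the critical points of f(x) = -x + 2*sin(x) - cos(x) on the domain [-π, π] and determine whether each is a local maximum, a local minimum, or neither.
f'(x) = sin(x) + 2*cos(x) - 1

Solve f'(x) = 0 on [-π, π]:
  f'(x) = 0 ⇔ sin(x) + 2*cos(x) = 1. Write the left side as R·cos(x + φ) with R = √(2² + (-1)²) = sqrt(5), cos φ = 2*sqrt(5)/5, sin φ = -sqrt(5)/5; then cos(x + φ) = sqrt(5)/5. Solve for x and keep the solutions lying in [-π, π].
  ⇒ x = -atan(3/4) ≈ -0.6435, pi/2 ≈ 1.5708

f''(x) = -2*sin(x) + cos(x)
Second-derivative test at each critical point:
  f''(-0.6435) = 2 > 0 → local minimum
  f''(1.5708) = -2 < 0 → local maximum

Critical points: x = -atan(3/4) ≈ -0.6435 (local minimum); x = pi/2 ≈ 1.5708 (local maximum)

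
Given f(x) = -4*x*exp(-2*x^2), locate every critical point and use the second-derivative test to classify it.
f'(x) = 4*(4*x^2 - 1)*exp(-2*x^2)

Solve f'(x) = 0:
  f'(x) = (16*x^2 - 4)·exp(-2*x^2) and exp(-2*x^2) > 0 for every x, so f'(x) = 0 ⇔ 16*x^2 - 4 = 0.
  Factor: 16*x^2 - 4 = 4*(2*x - 1)*(2*x + 1) = 0.
  ⇒ x = -1/2, 1/2

f''(x) = (-64*x^3 + 48*x)*exp(-2*x^2)
Second-derivative test at each critical point:
  f''(-1/2) = -9.7045 < 0 → local maximum
  f''(1/2) = 9.7045 > 0 → local minimum

Critical points: x = -1/2 (local maximum); x = 1/2 (local minimum)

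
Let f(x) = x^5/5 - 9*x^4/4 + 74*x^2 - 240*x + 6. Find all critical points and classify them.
f'(x) = x^4 - 9*x^3 + 148*x - 240

Solve f'(x) = 0:
  Factor: x^4 - 9*x^3 + 148*x - 240 = (x - 6)*(x - 5)*(x - 2)*(x + 4) = 0.
  ⇒ x = -4, 2, 5, 6

f''(x) = 4*x^3 - 27*x^2 + 148
Second-derivative test at each critical point:
  f''(-4) = -540 < 0 → local maximum
  f''(2) = 72 > 0 → local minimum
  f''(5) = -27 < 0 → local maximum
  f''(6) = 40 > 0 → local minimum

Critical points: x = -4 (local maximum); x = 2 (local minimum); x = 5 (local maximum); x = 6 (local minimum)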